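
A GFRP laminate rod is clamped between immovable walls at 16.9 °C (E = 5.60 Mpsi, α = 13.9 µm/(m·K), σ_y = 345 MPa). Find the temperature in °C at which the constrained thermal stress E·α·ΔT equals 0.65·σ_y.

E = 5.60 Mpsi = 38.61 GPa.
E·α·ΔT = 224.2 MPa ⇒ ΔT = 224.2 / (38.61×10³ × 13.9×10⁻⁶) = 417.8 K.
T = 16.9 + 417.8 = 434.7 °C.

435 °C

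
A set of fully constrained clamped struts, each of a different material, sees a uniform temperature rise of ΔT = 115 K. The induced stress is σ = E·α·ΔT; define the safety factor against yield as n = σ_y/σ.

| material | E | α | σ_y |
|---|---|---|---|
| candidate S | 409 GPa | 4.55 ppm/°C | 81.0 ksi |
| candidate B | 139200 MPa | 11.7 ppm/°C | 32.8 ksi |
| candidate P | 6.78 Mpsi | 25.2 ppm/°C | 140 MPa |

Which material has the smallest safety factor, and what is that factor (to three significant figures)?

candidate P, n = 1.03

Converting E to GPa, α to ×10⁻⁶/K, σ_y to MPa, then σ and n for each:
  candidate S: E = 409.0, α = 4.55, σ_y = 558.5 → σ = 214 MPa, n = 2.61
  candidate B: E = 139.2, α = 11.7, σ_y = 226.1 → σ = 187 MPa, n = 1.21
  candidate P: E = 46.75, α = 25.2, σ_y = 140.0 → σ = 135 MPa, n = 1.03
The minimum is candidate P at n = 1.03.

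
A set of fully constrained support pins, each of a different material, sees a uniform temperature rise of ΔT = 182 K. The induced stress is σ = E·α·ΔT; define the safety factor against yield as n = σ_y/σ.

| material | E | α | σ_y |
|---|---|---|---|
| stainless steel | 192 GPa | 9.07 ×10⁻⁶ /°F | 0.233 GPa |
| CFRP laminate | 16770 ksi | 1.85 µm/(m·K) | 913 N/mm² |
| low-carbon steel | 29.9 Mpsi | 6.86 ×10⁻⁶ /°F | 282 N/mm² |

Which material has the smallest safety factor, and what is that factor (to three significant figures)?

Per material, after unit conversion:
  stainless steel: E = 192.0, α = 16.3, σ_y = 233.0 → σ = 570 MPa, n = 0.408
  CFRP laminate: E = 115.6, α = 1.85, σ_y = 913.0 → σ = 38.9 MPa, n = 23.5
  low-carbon steel: E = 206.2, α = 12.3, σ_y = 282.0 → σ = 463 MPa, n = 0.609
The minimum is stainless steel at n = 0.408.

stainless steel, n = 0.408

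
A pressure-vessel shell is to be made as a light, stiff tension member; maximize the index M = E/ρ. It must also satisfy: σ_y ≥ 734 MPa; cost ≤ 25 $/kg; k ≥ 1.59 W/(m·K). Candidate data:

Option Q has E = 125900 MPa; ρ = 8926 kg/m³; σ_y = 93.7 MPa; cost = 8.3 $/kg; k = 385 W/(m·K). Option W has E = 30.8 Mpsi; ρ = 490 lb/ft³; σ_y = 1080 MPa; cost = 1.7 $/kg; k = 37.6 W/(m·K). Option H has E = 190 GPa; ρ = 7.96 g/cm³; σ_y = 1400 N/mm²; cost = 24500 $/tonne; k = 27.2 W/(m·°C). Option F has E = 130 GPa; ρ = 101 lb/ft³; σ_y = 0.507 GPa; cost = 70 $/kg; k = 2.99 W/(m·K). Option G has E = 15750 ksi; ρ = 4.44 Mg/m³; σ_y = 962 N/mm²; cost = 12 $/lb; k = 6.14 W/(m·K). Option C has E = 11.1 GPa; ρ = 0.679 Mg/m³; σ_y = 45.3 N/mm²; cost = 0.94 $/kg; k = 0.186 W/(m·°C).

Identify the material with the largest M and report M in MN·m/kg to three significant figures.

Screen on constraints: σ_y ≥ 734 MPa; cost ≤ 25 $/kg; k ≥ 1.59 W/(m·K). Survivors: option W, option H.
Convert each candidate to consistent units, then evaluate M:
  option W: E = 212.4 GPa, ρ = 7849 kg/m³
  option H: E = 190.0 GPa, ρ = 7960 kg/m³
  option W: M = 27.1 MN·m/kg
  option H: M = 23.9 MN·m/kg
The maximum is for option W.

option W, M = 27.1 MN·m/kg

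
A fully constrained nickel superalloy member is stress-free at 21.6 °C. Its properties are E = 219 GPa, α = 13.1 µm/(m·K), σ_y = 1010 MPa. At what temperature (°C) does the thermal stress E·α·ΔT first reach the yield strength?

374 °C

E·α·ΔT = 1010 MPa ⇒ ΔT = 1010 / (219.0×10³ × 13.1×10⁻⁶) = 352.1 K.
T = 21.6 + 352.1 = 373.7 °C.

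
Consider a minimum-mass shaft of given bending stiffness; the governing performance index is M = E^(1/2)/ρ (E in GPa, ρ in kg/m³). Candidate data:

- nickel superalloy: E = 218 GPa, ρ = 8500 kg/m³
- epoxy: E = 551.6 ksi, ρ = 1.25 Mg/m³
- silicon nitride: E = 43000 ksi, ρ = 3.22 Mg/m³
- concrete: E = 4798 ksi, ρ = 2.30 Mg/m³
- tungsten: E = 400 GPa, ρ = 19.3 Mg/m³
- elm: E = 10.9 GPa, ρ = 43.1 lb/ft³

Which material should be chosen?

silicon nitride

Convert each candidate to consistent units, then evaluate M:
  nickel superalloy: E = 218.0 GPa, ρ = 8500 kg/m³
  epoxy: E = 3.803 GPa, ρ = 1250 kg/m³
  silicon nitride: E = 296.5 GPa, ρ = 3220 kg/m³
  concrete: E = 33.08 GPa, ρ = 2300 kg/m³
  tungsten: E = 400.0 GPa, ρ = 19300 kg/m³
  elm: E = 10.90 GPa, ρ = 690.4 kg/m³
  silicon nitride: M = 5.35×10⁻³
  elm: M = 4.78×10⁻³
  concrete: M = 2.50×10⁻³
  nickel superalloy: M = 1.74×10⁻³
  epoxy: M = 1.56×10⁻³
  tungsten: M = 1.04×10⁻³
Silicon nitride ranks first.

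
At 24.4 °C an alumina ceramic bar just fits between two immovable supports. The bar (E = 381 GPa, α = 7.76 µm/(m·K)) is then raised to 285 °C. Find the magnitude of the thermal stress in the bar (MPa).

ΔT = 260.6 K. Constrained thermal stress σ = E·α·ΔT = 381.0×10³ MPa × 7.76×10⁻⁶ × 260.6 = 770 MPa (compressive).

770 MPa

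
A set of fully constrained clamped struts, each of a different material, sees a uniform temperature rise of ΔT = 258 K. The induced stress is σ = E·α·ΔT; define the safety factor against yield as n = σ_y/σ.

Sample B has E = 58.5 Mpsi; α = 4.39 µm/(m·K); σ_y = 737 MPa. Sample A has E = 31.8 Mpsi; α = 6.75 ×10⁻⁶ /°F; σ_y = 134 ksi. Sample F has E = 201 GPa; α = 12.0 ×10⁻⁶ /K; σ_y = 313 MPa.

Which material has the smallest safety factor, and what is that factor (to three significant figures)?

Converting E to GPa, α to ×10⁻⁶/K, σ_y to MPa, then σ and n for each:
  sample B: E = 403.3, α = 4.39, σ_y = 737.0 → σ = 457 MPa, n = 1.61
  sample A: E = 219.3, α = 12.1, σ_y = 923.9 → σ = 687 MPa, n = 1.34
  sample F: E = 201.0, α = 12.0, σ_y = 313.0 → σ = 622 MPa, n = 0.503
The minimum is sample F at n = 0.503.

sample F, n = 0.503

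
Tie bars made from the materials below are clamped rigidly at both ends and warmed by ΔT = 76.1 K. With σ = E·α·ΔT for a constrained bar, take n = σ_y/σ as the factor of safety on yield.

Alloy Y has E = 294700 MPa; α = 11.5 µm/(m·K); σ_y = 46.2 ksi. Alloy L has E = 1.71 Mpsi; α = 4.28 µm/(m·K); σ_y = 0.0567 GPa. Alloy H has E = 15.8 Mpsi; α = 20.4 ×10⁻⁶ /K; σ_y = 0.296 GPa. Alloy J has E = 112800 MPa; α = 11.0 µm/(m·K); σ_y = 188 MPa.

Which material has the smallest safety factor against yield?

Converting E to GPa, α to ×10⁻⁶/K, σ_y to MPa, then σ and n for each:
  alloy Y: E = 294.7, α = 11.5, σ_y = 318.5 → σ = 258 MPa, n = 1.24
  alloy L: E = 11.79, α = 4.28, σ_y = 56.70 → σ = 3.84 MPa, n = 14.8
  alloy H: E = 108.9, α = 20.4, σ_y = 296.0 → σ = 169 MPa, n = 1.75
  alloy J: E = 112.8, α = 11.0, σ_y = 188.0 → σ = 94.4 MPa, n = 1.99
Alloy Y has the lowest safety factor, n = 1.24.

alloy Y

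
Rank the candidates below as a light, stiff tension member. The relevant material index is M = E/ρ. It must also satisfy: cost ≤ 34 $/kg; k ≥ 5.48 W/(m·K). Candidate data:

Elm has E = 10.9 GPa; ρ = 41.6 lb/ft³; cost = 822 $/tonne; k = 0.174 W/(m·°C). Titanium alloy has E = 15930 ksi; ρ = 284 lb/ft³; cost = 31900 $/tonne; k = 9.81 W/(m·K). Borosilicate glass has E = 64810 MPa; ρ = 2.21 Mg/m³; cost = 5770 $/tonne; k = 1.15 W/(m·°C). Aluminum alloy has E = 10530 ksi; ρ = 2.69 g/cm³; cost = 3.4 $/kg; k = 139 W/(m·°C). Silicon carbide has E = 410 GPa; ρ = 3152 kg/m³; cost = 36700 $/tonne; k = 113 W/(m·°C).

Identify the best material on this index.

aluminum alloy

Screen on constraints: cost ≤ 34 $/kg; k ≥ 5.48 W/(m·K). Survivors: titanium alloy, aluminum alloy.
Normalizing units and computing the index:
  titanium alloy: E = 109.8 GPa, ρ = 4549 kg/m³
  aluminum alloy: E = 72.60 GPa, ρ = 2690 kg/m³
  aluminum alloy: M = 27.0 MN·m/kg
  titanium alloy: M = 24.1 MN·m/kg
Highest index: aluminum alloy.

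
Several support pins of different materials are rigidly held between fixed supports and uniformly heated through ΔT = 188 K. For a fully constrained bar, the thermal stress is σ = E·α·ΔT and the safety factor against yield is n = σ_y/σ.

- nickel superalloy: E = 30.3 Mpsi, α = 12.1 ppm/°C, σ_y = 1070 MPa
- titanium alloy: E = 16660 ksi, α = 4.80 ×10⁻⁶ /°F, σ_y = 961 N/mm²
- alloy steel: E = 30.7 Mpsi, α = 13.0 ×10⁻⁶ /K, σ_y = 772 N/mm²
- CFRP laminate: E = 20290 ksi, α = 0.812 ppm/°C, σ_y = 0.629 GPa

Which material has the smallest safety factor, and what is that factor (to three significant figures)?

alloy steel, n = 1.49

Per material, after unit conversion:
  nickel superalloy: E = 208.9, α = 12.1, σ_y = 1070 → σ = 475 MPa, n = 2.25
  titanium alloy: E = 114.9, α = 8.64, σ_y = 961.0 → σ = 187 MPa, n = 5.15
  alloy steel: E = 211.7, α = 13.0, σ_y = 772.0 → σ = 517 MPa, n = 1.49
  CFRP laminate: E = 139.9, α = 0.812, σ_y = 629.0 → σ = 21.4 MPa, n = 29.5
The minimum is alloy steel at n = 1.49.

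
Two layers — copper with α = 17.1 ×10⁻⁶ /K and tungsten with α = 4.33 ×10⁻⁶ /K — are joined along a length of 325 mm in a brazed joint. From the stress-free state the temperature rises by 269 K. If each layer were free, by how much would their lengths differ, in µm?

1120 µm

Δα = |17.1 − 4.33|×10⁻⁶/K = 12.8×10⁻⁶/K.
ΔL_mismatch = Δα·L·ΔT = 12.8×10⁻⁶ × 325.0 mm × 269.0 K = 1120 µm.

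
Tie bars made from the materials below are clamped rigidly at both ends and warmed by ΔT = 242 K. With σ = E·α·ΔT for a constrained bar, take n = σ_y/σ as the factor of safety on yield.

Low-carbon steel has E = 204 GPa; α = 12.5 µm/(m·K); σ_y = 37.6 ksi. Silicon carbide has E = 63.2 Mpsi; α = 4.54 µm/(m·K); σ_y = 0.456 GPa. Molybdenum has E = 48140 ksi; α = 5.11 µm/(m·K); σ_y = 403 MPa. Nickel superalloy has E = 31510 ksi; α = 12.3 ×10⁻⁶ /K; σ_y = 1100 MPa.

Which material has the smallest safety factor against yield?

Per material, after unit conversion:
  low-carbon steel: E = 204.0, α = 12.5, σ_y = 259.2 → σ = 617 MPa, n = 0.420
  silicon carbide: E = 435.7, α = 4.54, σ_y = 456.0 → σ = 479 MPa, n = 0.952
  molybdenum: E = 331.9, α = 5.11, σ_y = 403.0 → σ = 410 MPa, n = 0.982
  nickel superalloy: E = 217.3, α = 12.3, σ_y = 1100 → σ = 647 MPa, n = 1.70
Low-carbon steel has the lowest safety factor, n = 0.420.

low-carbon steel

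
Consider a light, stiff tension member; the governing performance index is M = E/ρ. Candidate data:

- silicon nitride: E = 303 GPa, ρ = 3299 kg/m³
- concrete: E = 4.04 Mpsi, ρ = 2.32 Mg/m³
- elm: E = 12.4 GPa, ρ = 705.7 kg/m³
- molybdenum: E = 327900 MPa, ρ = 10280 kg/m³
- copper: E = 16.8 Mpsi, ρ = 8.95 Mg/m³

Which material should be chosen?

silicon nitride

Convert each candidate to consistent units, then evaluate M:
  silicon nitride: E = 303.0 GPa, ρ = 3299 kg/m³
  concrete: E = 27.85 GPa, ρ = 2320 kg/m³
  elm: E = 12.40 GPa, ρ = 705.7 kg/m³
  molybdenum: E = 327.9 GPa, ρ = 10280 kg/m³
  copper: E = 115.8 GPa, ρ = 8950 kg/m³
  silicon nitride: M = 91.8 MN·m/kg
  molybdenum: M = 31.9 MN·m/kg
  elm: M = 17.6 MN·m/kg
  copper: M = 12.9 MN·m/kg
  concrete: M = 12.0 MN·m/kg
Highest index: silicon nitride.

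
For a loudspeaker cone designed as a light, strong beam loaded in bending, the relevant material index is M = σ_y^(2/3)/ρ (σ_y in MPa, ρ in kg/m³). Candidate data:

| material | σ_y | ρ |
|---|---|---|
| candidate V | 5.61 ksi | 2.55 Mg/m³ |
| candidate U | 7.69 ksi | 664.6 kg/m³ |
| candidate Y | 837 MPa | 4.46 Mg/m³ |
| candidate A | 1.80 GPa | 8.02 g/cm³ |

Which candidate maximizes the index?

candidate U

Convert each candidate to consistent units, then evaluate M:
  candidate V: σ_y = 38.68 MPa, ρ = 2550 kg/m³
  candidate U: σ_y = 53.02 MPa, ρ = 664.6 kg/m³
  candidate Y: σ_y = 837.0 MPa, ρ = 4460 kg/m³
  candidate A: σ_y = 1800 MPa, ρ = 8020 kg/m³
  candidate U: M = 21.2×10⁻³
  candidate Y: M = 19.9×10⁻³
  candidate A: M = 18.5×10⁻³
  candidate V: M = 4.49×10⁻³
The maximum is for candidate U.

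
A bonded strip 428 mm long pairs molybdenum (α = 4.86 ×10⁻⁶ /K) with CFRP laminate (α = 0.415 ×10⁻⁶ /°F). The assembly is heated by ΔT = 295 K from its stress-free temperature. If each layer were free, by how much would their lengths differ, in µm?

CFRP laminate: α = 0.415×10⁻⁶/°F × 9/5 = 0.747×10⁻⁶/K.
Δα = |4.86 − 0.747|×10⁻⁶/K = 4.11×10⁻⁶/K.
ΔL_mismatch = Δα·L·ΔT = 4.11×10⁻⁶ × 428.0 mm × 295.0 K = 519 µm.

519 µm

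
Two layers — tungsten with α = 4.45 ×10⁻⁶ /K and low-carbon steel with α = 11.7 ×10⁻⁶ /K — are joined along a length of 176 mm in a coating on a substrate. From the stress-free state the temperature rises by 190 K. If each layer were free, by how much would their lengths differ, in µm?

Δα = |4.45 − 11.7|×10⁻⁶/K = 7.25×10⁻⁶/K.
ΔL_mismatch = Δα·L·ΔT = 7.25×10⁻⁶ × 176.0 mm × 190.0 K = 242 µm.

242 µm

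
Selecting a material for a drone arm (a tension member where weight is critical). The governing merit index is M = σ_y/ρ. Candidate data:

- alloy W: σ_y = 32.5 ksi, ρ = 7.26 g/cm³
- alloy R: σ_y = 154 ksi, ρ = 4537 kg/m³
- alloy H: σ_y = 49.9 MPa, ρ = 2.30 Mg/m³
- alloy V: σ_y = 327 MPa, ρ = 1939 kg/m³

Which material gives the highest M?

alloy R

Convert each candidate to consistent units, then evaluate M:
  alloy W: σ_y = 224.1 MPa, ρ = 7260 kg/m³
  alloy R: σ_y = 1062 MPa, ρ = 4537 kg/m³
  alloy H: σ_y = 49.90 MPa, ρ = 2300 kg/m³
  alloy V: σ_y = 327.0 MPa, ρ = 1939 kg/m³
  alloy R: M = 234 kN·m/kg
  alloy V: M = 169 kN·m/kg
  alloy W: M = 30.9 kN·m/kg
  alloy H: M = 21.7 kN·m/kg
The maximum is for alloy R.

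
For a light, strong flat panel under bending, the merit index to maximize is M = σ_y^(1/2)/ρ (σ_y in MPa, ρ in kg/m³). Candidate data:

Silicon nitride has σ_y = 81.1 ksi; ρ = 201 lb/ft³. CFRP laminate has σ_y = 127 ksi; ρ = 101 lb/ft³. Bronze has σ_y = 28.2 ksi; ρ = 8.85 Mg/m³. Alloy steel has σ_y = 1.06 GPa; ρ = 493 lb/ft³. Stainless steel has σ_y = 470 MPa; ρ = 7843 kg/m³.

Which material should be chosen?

CFRP laminate

After converting to SI:
  silicon nitride: σ_y = 559.2 MPa, ρ = 3220 kg/m³
  CFRP laminate: σ_y = 875.6 MPa, ρ = 1618 kg/m³
  bronze: σ_y = 194.4 MPa, ρ = 8850 kg/m³
  alloy steel: σ_y = 1060 MPa, ρ = 7897 kg/m³
  stainless steel: σ_y = 470.0 MPa, ρ = 7843 kg/m³
  CFRP laminate: M = 18.3×10⁻³
  silicon nitride: M = 7.34×10⁻³
  alloy steel: M = 4.12×10⁻³
  stainless steel: M = 2.76×10⁻³
  bronze: M = 1.58×10⁻³
CFRP laminate ranks first.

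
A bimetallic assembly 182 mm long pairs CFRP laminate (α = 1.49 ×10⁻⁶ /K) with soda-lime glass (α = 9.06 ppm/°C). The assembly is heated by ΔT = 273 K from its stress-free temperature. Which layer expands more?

soda-lime glass

α(CFRP laminate) = 1.49×10⁻⁶/K vs α(soda-lime glass) = 9.06×10⁻⁶/K.
Higher α expands more for the same ΔT: soda-lime glass.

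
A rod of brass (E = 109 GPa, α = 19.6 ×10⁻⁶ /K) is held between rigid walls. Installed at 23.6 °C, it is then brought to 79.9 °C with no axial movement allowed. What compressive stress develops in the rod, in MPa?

120 MPa

ΔT = 56.30 K. Constrained thermal stress σ = E·α·ΔT = 109.0×10³ MPa × 19.6×10⁻⁶ × 56.30 = 120 MPa (compressive).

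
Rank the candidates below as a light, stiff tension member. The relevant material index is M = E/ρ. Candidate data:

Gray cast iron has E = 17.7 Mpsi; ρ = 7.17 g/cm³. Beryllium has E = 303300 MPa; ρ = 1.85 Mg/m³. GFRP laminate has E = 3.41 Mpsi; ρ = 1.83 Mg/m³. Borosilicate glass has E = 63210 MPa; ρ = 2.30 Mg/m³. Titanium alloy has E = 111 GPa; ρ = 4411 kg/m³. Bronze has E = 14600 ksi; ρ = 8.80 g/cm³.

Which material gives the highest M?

After converting to SI:
  gray cast iron: E = 122.0 GPa, ρ = 7170 kg/m³
  beryllium: E = 303.3 GPa, ρ = 1850 kg/m³
  GFRP laminate: E = 23.51 GPa, ρ = 1830 kg/m³
  borosilicate glass: E = 63.21 GPa, ρ = 2300 kg/m³
  titanium alloy: E = 111.0 GPa, ρ = 4411 kg/m³
  bronze: E = 100.7 GPa, ρ = 8800 kg/m³
  beryllium: M = 164 MN·m/kg
  borosilicate glass: M = 27.5 MN·m/kg
  titanium alloy: M = 25.2 MN·m/kg
  gray cast iron: M = 17.0 MN·m/kg
  GFRP laminate: M = 12.8 MN·m/kg
  bronze: M = 11.4 MN·m/kg
Highest index: beryllium.

beryllium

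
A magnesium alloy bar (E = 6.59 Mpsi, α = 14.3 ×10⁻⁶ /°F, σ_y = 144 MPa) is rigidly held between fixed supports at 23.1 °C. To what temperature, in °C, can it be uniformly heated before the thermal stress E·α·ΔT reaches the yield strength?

146 °C

E = 6.59 Mpsi = 45.44 GPa.
α = 14.3×10⁻⁶/°F × 9/5 = 25.7×10⁻⁶/K.
E·α·ΔT = 144.0 MPa ⇒ ΔT = 144.0 / (45.44×10³ × 25.7×10⁻⁶) = 123.1 K.
T = 23.1 + 123.1 = 146.2 °C.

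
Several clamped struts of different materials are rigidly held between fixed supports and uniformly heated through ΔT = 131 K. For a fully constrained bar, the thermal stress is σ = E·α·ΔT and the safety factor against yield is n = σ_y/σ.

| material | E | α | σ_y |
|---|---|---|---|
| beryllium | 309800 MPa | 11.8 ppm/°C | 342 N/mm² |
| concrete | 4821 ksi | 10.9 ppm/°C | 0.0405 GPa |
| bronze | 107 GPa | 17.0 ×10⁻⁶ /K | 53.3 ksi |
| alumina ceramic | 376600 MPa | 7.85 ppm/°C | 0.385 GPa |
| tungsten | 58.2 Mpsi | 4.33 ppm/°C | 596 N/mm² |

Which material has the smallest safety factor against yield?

beryllium

Per material, after unit conversion:
  beryllium: E = 309.8, α = 11.8, σ_y = 342.0 → σ = 479 MPa, n = 0.714
  concrete: E = 33.24, α = 10.9, σ_y = 40.50 → σ = 47.5 MPa, n = 0.853
  bronze: E = 107.0, α = 17.0, σ_y = 367.5 → σ = 238 MPa, n = 1.54
  alumina ceramic: E = 376.6, α = 7.85, σ_y = 385.0 → σ = 387 MPa, n = 0.994
  tungsten: E = 401.3, α = 4.33, σ_y = 596.0 → σ = 228 MPa, n = 2.62
The minimum is beryllium at n = 0.714.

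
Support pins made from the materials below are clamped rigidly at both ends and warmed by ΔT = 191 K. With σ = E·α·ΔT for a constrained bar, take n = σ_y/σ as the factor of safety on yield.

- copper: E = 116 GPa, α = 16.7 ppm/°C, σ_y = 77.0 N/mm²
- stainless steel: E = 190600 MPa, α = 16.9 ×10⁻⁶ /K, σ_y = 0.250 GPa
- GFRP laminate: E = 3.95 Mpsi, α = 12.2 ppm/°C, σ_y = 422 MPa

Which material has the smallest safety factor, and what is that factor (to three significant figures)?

In consistent units (E in GPa, α in ×10⁻⁶/K, σ_y in MPa):
  copper: E = 116.0, α = 16.7, σ_y = 77.00 → σ = 370 MPa, n = 0.208
  stainless steel: E = 190.6, α = 16.9, σ_y = 250.0 → σ = 615 MPa, n = 0.406
  GFRP laminate: E = 27.23, α = 12.2, σ_y = 422.0 → σ = 63.5 MPa, n = 6.65
Smallest n: copper with n = 0.208.

copper, n = 0.208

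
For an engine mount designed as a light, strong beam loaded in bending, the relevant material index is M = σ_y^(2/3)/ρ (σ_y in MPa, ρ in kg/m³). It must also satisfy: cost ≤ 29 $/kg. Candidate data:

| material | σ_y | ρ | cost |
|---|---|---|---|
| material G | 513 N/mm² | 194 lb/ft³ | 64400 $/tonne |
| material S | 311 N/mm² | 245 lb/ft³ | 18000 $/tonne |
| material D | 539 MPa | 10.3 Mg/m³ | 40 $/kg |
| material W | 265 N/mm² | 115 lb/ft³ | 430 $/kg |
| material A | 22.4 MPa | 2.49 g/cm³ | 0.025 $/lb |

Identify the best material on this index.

material S

Screen on constraints: cost ≤ 29 $/kg. Survivors: material S, material A.
Normalizing units and computing the index:
  material S: σ_y = 311.0 MPa, ρ = 3925 kg/m³
  material A: σ_y = 22.40 MPa, ρ = 2490 kg/m³
  material S: M = 11.7×10⁻³
  material A: M = 3.19×10⁻³
Highest index: material S.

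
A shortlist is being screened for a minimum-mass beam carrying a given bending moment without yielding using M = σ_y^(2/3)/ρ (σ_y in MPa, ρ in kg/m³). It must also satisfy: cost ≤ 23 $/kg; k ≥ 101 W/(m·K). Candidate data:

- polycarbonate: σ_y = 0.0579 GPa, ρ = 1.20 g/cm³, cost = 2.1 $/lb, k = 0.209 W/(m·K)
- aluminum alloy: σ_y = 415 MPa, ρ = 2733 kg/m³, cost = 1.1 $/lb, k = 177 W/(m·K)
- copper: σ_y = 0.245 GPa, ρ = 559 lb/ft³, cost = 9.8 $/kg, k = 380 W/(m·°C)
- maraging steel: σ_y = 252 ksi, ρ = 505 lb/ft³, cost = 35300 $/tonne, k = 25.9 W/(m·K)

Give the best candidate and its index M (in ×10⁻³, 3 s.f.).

Screen on constraints: cost ≤ 23 $/kg; k ≥ 101 W/(m·K). Survivors: aluminum alloy, copper.
Normalizing units and computing the index:
  aluminum alloy: σ_y = 415.0 MPa, ρ = 2733 kg/m³
  copper: σ_y = 245.0 MPa, ρ = 8954 kg/m³
  aluminum alloy: M = 20.4×10⁻³
  copper: M = 4.37×10⁻³
Aluminum alloy has the largest M.

aluminum alloy, M = 20.4×10⁻³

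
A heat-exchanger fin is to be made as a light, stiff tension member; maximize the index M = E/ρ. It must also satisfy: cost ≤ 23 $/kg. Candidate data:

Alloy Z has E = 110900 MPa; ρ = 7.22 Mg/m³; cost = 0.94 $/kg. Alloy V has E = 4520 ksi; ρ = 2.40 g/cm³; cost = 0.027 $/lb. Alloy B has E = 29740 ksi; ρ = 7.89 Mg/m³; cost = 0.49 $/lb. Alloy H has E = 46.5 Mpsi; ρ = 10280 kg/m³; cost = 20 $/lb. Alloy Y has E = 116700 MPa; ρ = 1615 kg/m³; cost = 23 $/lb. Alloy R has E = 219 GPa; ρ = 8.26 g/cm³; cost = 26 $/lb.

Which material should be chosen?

Screen on constraints: cost ≤ 23 $/kg. Survivors: alloy Z, alloy V, alloy B.
Normalizing units and computing the index:
  alloy Z: E = 110.9 GPa, ρ = 7220 kg/m³
  alloy V: E = 31.16 GPa, ρ = 2400 kg/m³
  alloy B: E = 205.1 GPa, ρ = 7890 kg/m³
  alloy B: M = 26.0 MN·m/kg
  alloy Z: M = 15.4 MN·m/kg
  alloy V: M = 13.0 MN·m/kg
Alloy B ranks first.

alloy B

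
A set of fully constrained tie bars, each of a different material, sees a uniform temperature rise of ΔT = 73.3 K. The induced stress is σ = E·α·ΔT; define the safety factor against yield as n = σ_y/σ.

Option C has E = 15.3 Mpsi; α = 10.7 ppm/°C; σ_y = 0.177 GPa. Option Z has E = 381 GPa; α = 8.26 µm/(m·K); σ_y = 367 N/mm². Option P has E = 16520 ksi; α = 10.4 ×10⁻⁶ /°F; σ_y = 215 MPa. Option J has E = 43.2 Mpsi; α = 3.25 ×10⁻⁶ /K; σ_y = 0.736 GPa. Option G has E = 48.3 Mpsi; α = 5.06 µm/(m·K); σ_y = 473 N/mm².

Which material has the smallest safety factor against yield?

option P

Converting E to GPa, α to ×10⁻⁶/K, σ_y to MPa, then σ and n for each:
  option C: E = 105.5, α = 10.7, σ_y = 177.0 → σ = 82.7 MPa, n = 2.14
  option Z: E = 381.0, α = 8.26, σ_y = 367.0 → σ = 231 MPa, n = 1.59
  option P: E = 113.9, α = 18.7, σ_y = 215.0 → σ = 156 MPa, n = 1.38
  option J: E = 297.9, α = 3.25, σ_y = 736.0 → σ = 71.0 MPa, n = 10.4
  option G: E = 333.0, α = 5.06, σ_y = 473.0 → σ = 124 MPa, n = 3.83
The minimum is option P at n = 1.38.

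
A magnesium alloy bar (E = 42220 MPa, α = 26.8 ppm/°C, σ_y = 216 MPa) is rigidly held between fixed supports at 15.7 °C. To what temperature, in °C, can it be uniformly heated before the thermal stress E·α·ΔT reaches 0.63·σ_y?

136 °C

E = 42220 MPa = 42.22 GPa.
E·α·ΔT = 136.1 MPa ⇒ ΔT = 136.1 / (42.22×10³ × 26.8×10⁻⁶) = 120.3 K.
T = 15.7 + 120.3 = 136.0 °C.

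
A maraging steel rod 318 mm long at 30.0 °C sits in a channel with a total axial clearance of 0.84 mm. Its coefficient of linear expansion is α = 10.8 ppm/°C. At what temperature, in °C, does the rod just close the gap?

275 °C

α·L₀·ΔT = 0.84 mm ⇒ ΔT = 0.84 / (10.8×10⁻⁶ × 318.0) = 244.6 K.
T = 30.0 + 244.6 = 274.6 °C.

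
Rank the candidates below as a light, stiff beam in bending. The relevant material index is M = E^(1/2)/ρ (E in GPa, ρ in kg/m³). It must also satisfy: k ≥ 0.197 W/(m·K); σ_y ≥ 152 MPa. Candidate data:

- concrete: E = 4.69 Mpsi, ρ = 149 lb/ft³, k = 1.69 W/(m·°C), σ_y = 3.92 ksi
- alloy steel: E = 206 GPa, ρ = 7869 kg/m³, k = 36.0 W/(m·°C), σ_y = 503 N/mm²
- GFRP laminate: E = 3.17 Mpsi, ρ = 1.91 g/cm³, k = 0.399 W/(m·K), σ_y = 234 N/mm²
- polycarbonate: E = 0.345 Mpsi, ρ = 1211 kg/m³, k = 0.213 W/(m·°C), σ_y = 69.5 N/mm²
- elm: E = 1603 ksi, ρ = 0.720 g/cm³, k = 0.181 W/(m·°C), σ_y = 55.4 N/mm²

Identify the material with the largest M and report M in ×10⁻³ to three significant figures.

GFRP laminate, M = 2.45×10⁻³

Screen on constraints: k ≥ 0.197 W/(m·K); σ_y ≥ 152 MPa. Survivors: alloy steel, GFRP laminate.
Putting every candidate on a common basis:
  alloy steel: E = 206.0 GPa, ρ = 7869 kg/m³
  GFRP laminate: E = 21.86 GPa, ρ = 1910 kg/m³
  GFRP laminate: M = 2.45×10⁻³
  alloy steel: M = 1.82×10⁻³
The maximum is for GFRP laminate.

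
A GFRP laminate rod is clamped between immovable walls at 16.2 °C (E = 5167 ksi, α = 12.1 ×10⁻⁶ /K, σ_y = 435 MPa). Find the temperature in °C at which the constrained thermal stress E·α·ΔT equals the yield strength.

1030 °C

E = 5167 ksi = 35.63 GPa.
E·α·ΔT = 435.0 MPa ⇒ ΔT = 435.0 / (35.63×10³ × 12.1×10⁻⁶) = 1009 K.
T = 16.2 + 1009 = 1025 °C.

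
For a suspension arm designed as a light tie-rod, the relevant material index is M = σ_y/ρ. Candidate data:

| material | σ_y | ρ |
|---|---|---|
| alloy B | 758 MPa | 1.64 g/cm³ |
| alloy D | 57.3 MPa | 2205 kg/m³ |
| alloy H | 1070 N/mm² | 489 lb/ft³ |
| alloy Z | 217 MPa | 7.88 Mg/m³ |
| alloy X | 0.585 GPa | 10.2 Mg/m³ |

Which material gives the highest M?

Convert each candidate to consistent units, then evaluate M:
  alloy B: σ_y = 758.0 MPa, ρ = 1640 kg/m³
  alloy D: σ_y = 57.30 MPa, ρ = 2205 kg/m³
  alloy H: σ_y = 1070 MPa, ρ = 7833 kg/m³
  alloy Z: σ_y = 217.0 MPa, ρ = 7880 kg/m³
  alloy X: σ_y = 585.0 MPa, ρ = 10200 kg/m³
  alloy B: M = 462 kN·m/kg
  alloy H: M = 137 kN·m/kg
  alloy X: M = 57.4 kN·m/kg
  alloy Z: M = 27.5 kN·m/kg
  alloy D: M = 26.0 kN·m/kg
Alloy B has the largest M.

alloy B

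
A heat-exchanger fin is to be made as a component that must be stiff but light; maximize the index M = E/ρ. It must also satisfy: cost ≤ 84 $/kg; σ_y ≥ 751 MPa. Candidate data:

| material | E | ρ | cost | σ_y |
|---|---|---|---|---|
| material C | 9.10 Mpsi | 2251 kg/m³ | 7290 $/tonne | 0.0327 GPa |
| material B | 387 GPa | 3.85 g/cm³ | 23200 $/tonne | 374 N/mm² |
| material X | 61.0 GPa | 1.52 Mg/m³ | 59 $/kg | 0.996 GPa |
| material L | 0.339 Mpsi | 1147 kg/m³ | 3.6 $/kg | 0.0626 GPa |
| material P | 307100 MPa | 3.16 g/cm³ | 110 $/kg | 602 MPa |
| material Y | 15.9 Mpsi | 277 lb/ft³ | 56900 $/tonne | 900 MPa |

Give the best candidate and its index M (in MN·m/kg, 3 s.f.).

Screen on constraints: cost ≤ 84 $/kg; σ_y ≥ 751 MPa. Survivors: material X, material Y.
After converting to SI:
  material X: E = 61.00 GPa, ρ = 1520 kg/m³
  material Y: E = 109.6 GPa, ρ = 4437 kg/m³
  material X: M = 40.1 MN·m/kg
  material Y: M = 24.7 MN·m/kg
Material X ranks first.

material X, M = 40.1 MN·m/kg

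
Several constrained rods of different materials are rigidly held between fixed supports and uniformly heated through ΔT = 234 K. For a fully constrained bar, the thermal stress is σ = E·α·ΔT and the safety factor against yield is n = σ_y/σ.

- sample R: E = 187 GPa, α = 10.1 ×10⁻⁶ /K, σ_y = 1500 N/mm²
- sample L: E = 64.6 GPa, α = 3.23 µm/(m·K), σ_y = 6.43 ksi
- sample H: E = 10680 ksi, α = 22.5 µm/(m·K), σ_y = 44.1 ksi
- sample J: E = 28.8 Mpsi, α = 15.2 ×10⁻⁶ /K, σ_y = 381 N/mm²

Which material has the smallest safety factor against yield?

Per material, after unit conversion:
  sample R: E = 187.0, α = 10.1, σ_y = 1500 → σ = 442 MPa, n = 3.39
  sample L: E = 64.60, α = 3.23, σ_y = 44.33 → σ = 48.8 MPa, n = 0.908
  sample H: E = 73.64, α = 22.5, σ_y = 304.1 → σ = 388 MPa, n = 0.784
  sample J: E = 198.6, α = 15.2, σ_y = 381.0 → σ = 706 MPa, n = 0.539
Sample J has the lowest safety factor, n = 0.539.

sample J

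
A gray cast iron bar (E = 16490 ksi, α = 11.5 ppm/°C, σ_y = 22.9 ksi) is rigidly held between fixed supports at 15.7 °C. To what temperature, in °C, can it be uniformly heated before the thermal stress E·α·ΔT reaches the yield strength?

136 °C

E = 16490 ksi = 113.7 GPa.
σ_y = 22.9 ksi = 157.9 MPa.
E·α·ΔT = 157.9 MPa ⇒ ΔT = 157.9 / (113.7×10³ × 11.5×10⁻⁶) = 120.8 K.
T = 15.7 + 120.8 = 136.5 °C.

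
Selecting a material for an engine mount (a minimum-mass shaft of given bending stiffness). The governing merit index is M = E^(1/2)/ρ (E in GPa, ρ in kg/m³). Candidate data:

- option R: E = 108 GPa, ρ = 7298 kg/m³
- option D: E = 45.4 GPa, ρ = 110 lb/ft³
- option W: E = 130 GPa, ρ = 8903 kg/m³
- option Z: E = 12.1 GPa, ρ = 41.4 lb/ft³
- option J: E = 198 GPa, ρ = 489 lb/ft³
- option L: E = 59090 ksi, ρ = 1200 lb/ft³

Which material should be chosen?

option Z

Putting every candidate on a common basis:
  option R: E = 108.0 GPa, ρ = 7298 kg/m³
  option D: E = 45.40 GPa, ρ = 1762 kg/m³
  option W: E = 130.0 GPa, ρ = 8903 kg/m³
  option Z: E = 12.10 GPa, ρ = 663.2 kg/m³
  option J: E = 198.0 GPa, ρ = 7833 kg/m³
  option L: E = 407.4 GPa, ρ = 19220 kg/m³
  option Z: M = 5.25×10⁻³
  option D: M = 3.82×10⁻³
  option J: M = 1.80×10⁻³
  option R: M = 1.42×10⁻³
  option W: M = 1.28×10⁻³
  option L: M = 1.05×10⁻³
The maximum is for option Z.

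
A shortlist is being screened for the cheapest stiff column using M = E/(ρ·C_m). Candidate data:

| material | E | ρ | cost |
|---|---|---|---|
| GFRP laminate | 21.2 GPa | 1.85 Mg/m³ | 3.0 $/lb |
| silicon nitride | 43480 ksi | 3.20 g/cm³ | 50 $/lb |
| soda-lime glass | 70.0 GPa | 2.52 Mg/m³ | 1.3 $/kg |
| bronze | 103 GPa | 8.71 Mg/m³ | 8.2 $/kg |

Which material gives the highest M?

soda-lime glass

Convert each candidate to consistent units, then evaluate M:
  GFRP laminate: E = 21.20 GPa, ρ = 1850 kg/m³, cost = 6.614 $/kg
  silicon nitride: E = 299.8 GPa, ρ = 3200 kg/m³, cost = 110.2 $/kg
  soda-lime glass: E = 70.00 GPa, ρ = 2520 kg/m³, cost = 1.300 $/kg
  bronze: E = 103.0 GPa, ρ = 8710 kg/m³, cost = 8.200 $/kg
  soda-lime glass: M = 21.4 MN·m per $
  GFRP laminate: M = 1.73 MN·m per $
  bronze: M = 1.44 MN·m per $
  silicon nitride: M = 0.850 MN·m per $
Highest index: soda-lime glass.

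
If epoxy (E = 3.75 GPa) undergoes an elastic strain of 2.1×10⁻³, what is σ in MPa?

7.87 MPa

σ = E·ε = 3750 MPa × 2.1×10⁻³ = 7.87 MPa.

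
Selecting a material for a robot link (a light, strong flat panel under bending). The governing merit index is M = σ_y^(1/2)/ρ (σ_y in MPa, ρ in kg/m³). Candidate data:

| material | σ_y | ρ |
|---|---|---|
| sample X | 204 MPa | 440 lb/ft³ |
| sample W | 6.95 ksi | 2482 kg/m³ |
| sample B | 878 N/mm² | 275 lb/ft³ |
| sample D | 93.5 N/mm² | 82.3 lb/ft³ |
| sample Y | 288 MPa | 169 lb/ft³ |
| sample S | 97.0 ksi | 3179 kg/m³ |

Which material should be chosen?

sample S

Normalizing units and computing the index:
  sample X: σ_y = 204.0 MPa, ρ = 7048 kg/m³
  sample W: σ_y = 47.92 MPa, ρ = 2482 kg/m³
  sample B: σ_y = 878.0 MPa, ρ = 4405 kg/m³
  sample D: σ_y = 93.50 MPa, ρ = 1318 kg/m³
  sample Y: σ_y = 288.0 MPa, ρ = 2707 kg/m³
  sample S: σ_y = 668.8 MPa, ρ = 3179 kg/m³
  sample S: M = 8.13×10⁻³
  sample D: M = 7.33×10⁻³
  sample B: M = 6.73×10⁻³
  sample Y: M = 6.27×10⁻³
  sample W: M = 2.79×10⁻³
  sample X: M = 2.03×10⁻³
Sample S ranks first.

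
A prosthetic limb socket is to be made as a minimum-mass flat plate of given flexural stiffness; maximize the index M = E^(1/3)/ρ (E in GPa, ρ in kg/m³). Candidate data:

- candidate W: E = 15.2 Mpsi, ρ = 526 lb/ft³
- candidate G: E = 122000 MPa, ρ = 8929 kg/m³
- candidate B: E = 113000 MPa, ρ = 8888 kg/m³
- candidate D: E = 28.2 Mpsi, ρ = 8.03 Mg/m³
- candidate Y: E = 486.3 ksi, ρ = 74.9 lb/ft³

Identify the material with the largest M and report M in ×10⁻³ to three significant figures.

candidate Y, M = 1.25×10⁻³

Normalizing units and computing the index:
  candidate W: E = 104.8 GPa, ρ = 8426 kg/m³
  candidate G: E = 122.0 GPa, ρ = 8929 kg/m³
  candidate B: E = 113.0 GPa, ρ = 8888 kg/m³
  candidate D: E = 194.4 GPa, ρ = 8030 kg/m³
  candidate Y: E = 3.353 GPa, ρ = 1200 kg/m³
  candidate Y: M = 1.25×10⁻³
  candidate D: M = 0.721×10⁻³
  candidate W: M = 0.560×10⁻³
  candidate G: M = 0.555×10⁻³
  candidate B: M = 0.544×10⁻³
The maximum is for candidate Y.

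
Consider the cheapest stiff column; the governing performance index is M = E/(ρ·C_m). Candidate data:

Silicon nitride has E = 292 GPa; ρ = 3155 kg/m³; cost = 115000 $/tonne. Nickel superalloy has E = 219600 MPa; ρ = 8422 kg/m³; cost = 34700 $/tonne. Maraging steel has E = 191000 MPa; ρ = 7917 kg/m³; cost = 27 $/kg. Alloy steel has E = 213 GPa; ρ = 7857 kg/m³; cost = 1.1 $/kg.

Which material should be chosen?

After converting to SI:
  silicon nitride: E = 292.0 GPa, ρ = 3155 kg/m³, cost = 115.0 $/kg
  nickel superalloy: E = 219.6 GPa, ρ = 8422 kg/m³, cost = 34.70 $/kg
  maraging steel: E = 191.0 GPa, ρ = 7917 kg/m³, cost = 27.00 $/kg
  alloy steel: E = 213.0 GPa, ρ = 7857 kg/m³, cost = 1.100 $/kg
  alloy steel: M = 24.6 MN·m per $
  maraging steel: M = 0.894 MN·m per $
  silicon nitride: M = 0.805 MN·m per $
  nickel superalloy: M = 0.751 MN·m per $
Highest index: alloy steel.

alloy steel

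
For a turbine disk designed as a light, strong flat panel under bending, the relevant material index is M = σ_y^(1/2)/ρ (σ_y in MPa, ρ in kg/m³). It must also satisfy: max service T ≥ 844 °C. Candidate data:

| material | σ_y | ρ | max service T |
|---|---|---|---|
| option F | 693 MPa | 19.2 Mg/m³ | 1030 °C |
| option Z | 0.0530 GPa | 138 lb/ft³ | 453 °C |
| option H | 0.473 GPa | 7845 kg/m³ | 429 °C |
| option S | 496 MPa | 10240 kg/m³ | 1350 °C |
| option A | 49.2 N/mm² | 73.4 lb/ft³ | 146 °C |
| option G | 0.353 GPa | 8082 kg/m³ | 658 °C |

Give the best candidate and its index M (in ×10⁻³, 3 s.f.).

Screen on constraints: max service T ≥ 844 °C. Survivors: option F, option S.
Convert each candidate to consistent units, then evaluate M:
  option F: σ_y = 693.0 MPa, ρ = 19200 kg/m³
  option S: σ_y = 496.0 MPa, ρ = 10240 kg/m³
  option S: M = 2.17×10⁻³
  option F: M = 1.37×10⁻³
Option S has the largest M.

option S, M = 2.17×10⁻³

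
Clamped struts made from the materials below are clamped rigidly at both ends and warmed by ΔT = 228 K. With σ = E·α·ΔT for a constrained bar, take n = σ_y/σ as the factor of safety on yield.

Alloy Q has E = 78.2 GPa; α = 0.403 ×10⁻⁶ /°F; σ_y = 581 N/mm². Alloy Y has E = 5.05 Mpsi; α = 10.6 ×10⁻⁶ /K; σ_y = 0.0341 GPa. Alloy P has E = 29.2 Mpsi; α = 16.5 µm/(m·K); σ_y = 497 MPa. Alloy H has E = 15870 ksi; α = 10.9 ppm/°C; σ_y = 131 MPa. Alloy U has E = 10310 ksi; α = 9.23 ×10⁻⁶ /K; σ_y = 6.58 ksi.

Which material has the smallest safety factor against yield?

alloy U

Converting E to GPa, α to ×10⁻⁶/K, σ_y to MPa, then σ and n for each:
  alloy Q: E = 78.20, α = 0.725, σ_y = 581.0 → σ = 12.9 MPa, n = 44.9
  alloy Y: E = 34.82, α = 10.6, σ_y = 34.10 → σ = 84.1 MPa, n = 0.405
  alloy P: E = 201.3, α = 16.5, σ_y = 497.0 → σ = 757 MPa, n = 0.656
  alloy H: E = 109.4, α = 10.9, σ_y = 131.0 → σ = 272 MPa, n = 0.482
  alloy U: E = 71.08, α = 9.23, σ_y = 45.37 → σ = 150 MPa, n = 0.303
Smallest n: alloy U with n = 0.303.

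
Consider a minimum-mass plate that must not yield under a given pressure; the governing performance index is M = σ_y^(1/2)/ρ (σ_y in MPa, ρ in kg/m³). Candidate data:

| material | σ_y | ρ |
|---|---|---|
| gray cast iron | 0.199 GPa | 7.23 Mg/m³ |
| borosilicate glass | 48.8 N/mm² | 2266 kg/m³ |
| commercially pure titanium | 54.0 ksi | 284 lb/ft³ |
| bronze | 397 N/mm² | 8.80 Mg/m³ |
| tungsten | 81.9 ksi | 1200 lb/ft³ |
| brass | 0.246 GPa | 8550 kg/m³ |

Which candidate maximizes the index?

Putting every candidate on a common basis:
  gray cast iron: σ_y = 199.0 MPa, ρ = 7230 kg/m³
  borosilicate glass: σ_y = 48.80 MPa, ρ = 2266 kg/m³
  commercially pure titanium: σ_y = 372.3 MPa, ρ = 4549 kg/m³
  bronze: σ_y = 397.0 MPa, ρ = 8800 kg/m³
  tungsten: σ_y = 564.7 MPa, ρ = 19220 kg/m³
  brass: σ_y = 246.0 MPa, ρ = 8550 kg/m³
  commercially pure titanium: M = 4.24×10⁻³
  borosilicate glass: M = 3.08×10⁻³
  bronze: M = 2.26×10⁻³
  gray cast iron: M = 1.95×10⁻³
  brass: M = 1.83×10⁻³
  tungsten: M = 1.24×10⁻³
Commercially pure titanium has the largest M.

commercially pure titanium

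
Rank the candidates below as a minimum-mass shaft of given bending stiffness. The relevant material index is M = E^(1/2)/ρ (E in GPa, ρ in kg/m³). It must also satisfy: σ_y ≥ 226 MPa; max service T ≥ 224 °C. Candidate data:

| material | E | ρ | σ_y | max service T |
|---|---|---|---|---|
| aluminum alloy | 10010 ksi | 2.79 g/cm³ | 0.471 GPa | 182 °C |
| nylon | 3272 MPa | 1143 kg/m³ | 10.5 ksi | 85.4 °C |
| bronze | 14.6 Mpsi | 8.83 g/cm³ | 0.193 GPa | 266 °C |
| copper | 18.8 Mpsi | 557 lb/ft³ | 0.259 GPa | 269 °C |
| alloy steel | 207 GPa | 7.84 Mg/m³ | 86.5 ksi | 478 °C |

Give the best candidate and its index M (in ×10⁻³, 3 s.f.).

alloy steel, M = 1.84×10⁻³

Screen on constraints: σ_y ≥ 226 MPa; max service T ≥ 224 °C. Survivors: copper, alloy steel.
Normalizing units and computing the index:
  copper: E = 129.6 GPa, ρ = 8922 kg/m³
  alloy steel: E = 207.0 GPa, ρ = 7840 kg/m³
  alloy steel: M = 1.84×10⁻³
  copper: M = 1.28×10⁻³
Alloy steel ranks first.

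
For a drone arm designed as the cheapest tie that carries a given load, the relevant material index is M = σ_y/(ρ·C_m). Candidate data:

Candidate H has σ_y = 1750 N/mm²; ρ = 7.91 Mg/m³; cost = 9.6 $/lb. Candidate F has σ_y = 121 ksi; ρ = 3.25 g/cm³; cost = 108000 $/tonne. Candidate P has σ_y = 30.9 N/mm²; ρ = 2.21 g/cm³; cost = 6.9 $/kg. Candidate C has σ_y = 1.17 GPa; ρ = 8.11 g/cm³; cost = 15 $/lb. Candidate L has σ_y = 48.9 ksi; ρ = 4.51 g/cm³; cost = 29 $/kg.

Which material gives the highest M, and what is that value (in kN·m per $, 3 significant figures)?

Putting every candidate on a common basis:
  candidate H: σ_y = 1750 MPa, ρ = 7910 kg/m³, cost = 21.16 $/kg
  candidate F: σ_y = 834.3 MPa, ρ = 3250 kg/m³, cost = 108.0 $/kg
  candidate P: σ_y = 30.90 MPa, ρ = 2210 kg/m³, cost = 6.900 $/kg
  candidate C: σ_y = 1170 MPa, ρ = 8110 kg/m³, cost = 33.07 $/kg
  candidate L: σ_y = 337.2 MPa, ρ = 4510 kg/m³, cost = 29.00 $/kg
  candidate H: M = 10.5 kN·m per $
  candidate C: M = 4.36 kN·m per $
  candidate L: M = 2.58 kN·m per $
  candidate F: M = 2.38 kN·m per $
  candidate P: M = 2.03 kN·m per $
Candidate H ranks first.

candidate H, M = 10.5 kN·m per $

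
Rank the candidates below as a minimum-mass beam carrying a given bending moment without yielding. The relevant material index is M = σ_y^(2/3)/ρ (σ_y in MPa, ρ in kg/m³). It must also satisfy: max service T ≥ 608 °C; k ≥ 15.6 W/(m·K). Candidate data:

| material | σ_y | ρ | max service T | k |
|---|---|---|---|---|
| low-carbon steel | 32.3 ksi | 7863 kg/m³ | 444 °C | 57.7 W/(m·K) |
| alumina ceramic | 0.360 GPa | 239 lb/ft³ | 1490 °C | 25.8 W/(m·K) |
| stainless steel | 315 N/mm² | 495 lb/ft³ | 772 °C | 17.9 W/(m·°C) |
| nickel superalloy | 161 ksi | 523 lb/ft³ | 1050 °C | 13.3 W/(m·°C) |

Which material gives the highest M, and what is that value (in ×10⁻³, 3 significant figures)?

Screen on constraints: max service T ≥ 608 °C; k ≥ 15.6 W/(m·K). Survivors: alumina ceramic, stainless steel.
Normalizing units and computing the index:
  alumina ceramic: σ_y = 360.0 MPa, ρ = 3828 kg/m³
  stainless steel: σ_y = 315.0 MPa, ρ = 7929 kg/m³
  alumina ceramic: M = 13.2×10⁻³
  stainless steel: M = 5.84×10⁻³
The maximum is for alumina ceramic.

alumina ceramic, M = 13.2×10⁻³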